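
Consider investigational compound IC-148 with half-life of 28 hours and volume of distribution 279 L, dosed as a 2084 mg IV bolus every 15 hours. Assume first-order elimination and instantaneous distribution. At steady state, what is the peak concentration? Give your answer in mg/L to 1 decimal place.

k = ln2/t½ = ln2/28 ≈ 0.024755 h⁻¹; fraction remaining f = e^(−kτ) = e^(−0.024755×15) ≈ 0.6898.
Accumulation ratio R = 1/(1 − f) ≈ 1/0.3102 ≈ 3.2237.
Each bolus raises the concentration by D/Vd = 2084/279 ≈ 7.470 mg/L.
Steady-state peak Cmax,ss = C₀·R ≈ 7.470 × 3.2237 ≈ 24.081 mg/L.

24.1 mg/L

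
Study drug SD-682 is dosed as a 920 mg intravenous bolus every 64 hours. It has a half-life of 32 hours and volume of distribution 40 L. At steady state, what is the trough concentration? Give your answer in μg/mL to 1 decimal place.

7.7 μg/mL

The dosing interval is 2 half-lives, so f = 2^(−2) = 0.25.
At steady state, R = 1/(1 − 0.25) = 4/3.
Single-dose peak C₀ = D/Vd = 920/40 = 23 μg/mL.
Steady-state peak Cmax,ss = C₀·R = 23 × 4/3 ≈ 30.667 μg/mL.
Steady-state trough Cmin,ss = Cmax,ss·f ≈ 30.667 × 0.25 ≈ 7.667 μg/mL.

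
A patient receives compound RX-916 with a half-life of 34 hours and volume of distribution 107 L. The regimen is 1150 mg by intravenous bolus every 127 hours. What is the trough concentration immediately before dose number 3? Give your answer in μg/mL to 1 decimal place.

f = (1/2)^(τ/t½) = (1/2)^(127/34) ≈ 0.0751.
C₀ = D/Vd = 1150/107 ≈ 10.748 μg/mL.
Before the 3rd dose, 2 doses have been given. Superposition: Cmin = C₀·(f + f²).
≈ 10.748 × (0.0751 + 0.0056) ≈ 10.748 × 0.0807 ≈ 0.867 μg/mL.

0.9 μg/mL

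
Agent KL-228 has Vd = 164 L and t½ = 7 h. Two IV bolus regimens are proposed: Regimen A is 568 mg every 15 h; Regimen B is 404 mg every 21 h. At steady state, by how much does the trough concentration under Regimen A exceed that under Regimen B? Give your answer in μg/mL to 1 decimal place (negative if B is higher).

0.7 μg/mL

Regimen A: f = (1/2)^(15/7) ≈ 0.2264; Cmin,ss = (568/164)·f/(1−f) ≈ 1.014 μg/mL.
Regimen B: f = (1/2)^(21/7) ≈ 0.1250; Cmin,ss = (404/164)·f/(1−f) ≈ 0.352 μg/mL.
Difference ≈ 1.014 − 0.352 ≈ 0.662 μg/mL.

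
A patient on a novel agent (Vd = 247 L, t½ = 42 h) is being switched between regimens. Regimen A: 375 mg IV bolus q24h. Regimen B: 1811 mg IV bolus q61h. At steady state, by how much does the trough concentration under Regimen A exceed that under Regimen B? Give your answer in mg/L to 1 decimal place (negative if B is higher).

-1.1 mg/L

Regimen A: f = (1/2)^(24/42) ≈ 0.6730; Cmin,ss = (375/247)·f/(1−f) ≈ 3.125 mg/L.
Regimen B: f = (1/2)^(61/42) ≈ 0.3654; Cmin,ss = (1811/247)·f/(1−f) ≈ 4.222 mg/L.
Difference ≈ 3.125 − 4.222 ≈ -1.097 mg/L.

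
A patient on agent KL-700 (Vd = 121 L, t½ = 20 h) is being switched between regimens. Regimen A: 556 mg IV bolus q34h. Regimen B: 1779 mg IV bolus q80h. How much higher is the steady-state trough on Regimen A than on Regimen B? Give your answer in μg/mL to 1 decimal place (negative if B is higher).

1.1 μg/mL

Regimen A: f = (1/2)^(34/20) ≈ 0.3078; Cmin,ss = (556/121)·f/(1−f) ≈ 2.043 μg/mL.
Regimen B: f = (1/2)^(80/20) ≈ 0.0625; Cmin,ss = (1779/121)·f/(1−f) ≈ 0.980 μg/mL.
Difference ≈ 2.043 − 0.980 ≈ 1.063 μg/mL.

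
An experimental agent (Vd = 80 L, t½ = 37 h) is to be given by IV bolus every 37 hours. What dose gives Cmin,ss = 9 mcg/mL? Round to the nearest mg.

τ/t½ = 37/37 ≈ 1, so f = (1/2)^(37/37) ≈ 0.500000.
Cmin,ss = (D/Vd)·f/(1−f), so D = Cmin,ss·Vd·(1−f)/f.
D = 9 × 80 × (1−f)/f ≈ 9 × 80 × 1.00000 ≈ 720.00 mg.

720 mg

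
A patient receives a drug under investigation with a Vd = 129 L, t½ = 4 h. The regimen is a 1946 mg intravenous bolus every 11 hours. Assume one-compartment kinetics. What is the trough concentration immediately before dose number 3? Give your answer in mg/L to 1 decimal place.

2.6 mg/L

f = (1/2)^(τ/t½) = (1/2)^(11/4) ≈ 0.1487.
C₀ = D/Vd = 1946/129 ≈ 15.085 mg/L.
Before the 3rd dose, 2 doses have been given. Superposition: Cmin = C₀·(f + f²).
≈ 15.085 × (0.1487 + 0.0221) ≈ 15.085 × 0.1708 ≈ 2.577 mg/L.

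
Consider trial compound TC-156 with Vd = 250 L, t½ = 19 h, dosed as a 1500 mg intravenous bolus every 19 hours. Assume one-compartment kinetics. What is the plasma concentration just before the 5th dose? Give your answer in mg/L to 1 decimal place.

5.6 mg/L

f = (1/2)^(τ/t½) = (1/2)^(19/19) ≈ 0.5000.
C₀ = D/Vd = 1500/250 ≈ 6.000 mg/L.
Before the 5th dose, 4 doses have been given. Superposition: Cmin = C₀·(f + f² + … + f^4).
≈ 6.000 × (0.5000 + 0.2500 + 0.1250 + 0.0625) ≈ 6.000 × 0.9375 ≈ 5.625 mg/L.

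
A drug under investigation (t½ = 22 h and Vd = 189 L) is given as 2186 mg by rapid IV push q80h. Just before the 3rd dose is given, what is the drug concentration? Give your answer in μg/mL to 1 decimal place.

1.0 μg/mL

f = (1/2)^(τ/t½) = (1/2)^(80/22) ≈ 0.0804.
C₀ = D/Vd = 2186/189 ≈ 11.566 μg/mL.
Before the 3rd dose, 2 doses have been given. Superposition: Cmin = C₀·(f + f²).
≈ 11.566 × (0.0804 + 0.0065) ≈ 11.566 × 0.0869 ≈ 1.005 μg/mL.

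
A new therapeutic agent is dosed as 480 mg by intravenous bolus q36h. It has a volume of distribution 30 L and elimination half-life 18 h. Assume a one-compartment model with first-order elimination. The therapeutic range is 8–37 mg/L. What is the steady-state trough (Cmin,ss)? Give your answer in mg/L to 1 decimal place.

5.3 mg/L

τ = 36 h = 2 half-lives, so f = (1/2)^2 = 0.25.
At steady state, R = 1/(1 − 0.25) = 4/3.
Single-dose peak C₀ = D/Vd = 480/30 = 16 mg/L.
Steady-state peak Cmax,ss = C₀·R = 16 × 4/3 ≈ 21.333 mg/L.
Steady-state trough Cmin,ss = Cmax,ss·f ≈ 21.333 × 0.25 ≈ 5.333 mg/L.
Trough 5.3 mg/L vs MEC 8 mg/L: subtherapeutic.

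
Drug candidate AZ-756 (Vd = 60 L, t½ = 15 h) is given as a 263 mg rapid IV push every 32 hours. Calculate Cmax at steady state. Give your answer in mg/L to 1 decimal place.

5.7 mg/L

τ/t½ = 32/15 ≈ 2.1333, so fraction remaining f = (1/2)^(32/15) ≈ 0.2279.
At steady state, accumulation factor R = 1/(1 − e^(−kτ)) ≈ 1.2952.
Single-dose peak C₀ = D/Vd = 263/60 ≈ 4.383 mg/L.
Cmax,ss = C₀/(1 − f) ≈ 4.383/0.7721 ≈ 5.677 mg/L.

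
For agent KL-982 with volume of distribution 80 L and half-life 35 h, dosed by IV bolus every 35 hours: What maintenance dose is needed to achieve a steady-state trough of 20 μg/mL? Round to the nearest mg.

τ/t½ = 35/35 ≈ 1, so f = (1/2)^(35/35) ≈ 0.500000.
Cmin,ss = (D/Vd)·f/(1−f), so D = Cmin,ss·Vd·(1−f)/f.
D = 20 × 80 × (1−f)/f ≈ 20 × 80 × 1.00000 ≈ 1600.00 mg.

1600 mg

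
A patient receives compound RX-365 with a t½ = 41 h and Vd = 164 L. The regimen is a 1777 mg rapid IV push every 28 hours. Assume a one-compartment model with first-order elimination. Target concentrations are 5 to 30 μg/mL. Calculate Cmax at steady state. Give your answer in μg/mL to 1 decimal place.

28.7 μg/mL

k = ln2/t½ = ln2/41 ≈ 0.016906 h⁻¹; fraction remaining f = e^(−kτ) = e^(−0.016906×28) ≈ 0.6229.
Accumulation ratio R = 1/(1 − f) ≈ 1/0.3771 ≈ 2.6518.
Single-dose peak C₀ = D/Vd = 1777/164 ≈ 10.835 μg/mL.
Cmax,ss = C₀/(1 − f) ≈ 10.835/0.3771 ≈ 28.732 μg/mL.
Peak 28.7 μg/mL vs MTC 30 μg/mL: below toxic threshold.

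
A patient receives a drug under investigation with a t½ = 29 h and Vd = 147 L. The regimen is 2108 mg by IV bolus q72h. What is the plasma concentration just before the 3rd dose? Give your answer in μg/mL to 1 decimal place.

3.0 μg/mL

f = (1/2)^(τ/t½) = (1/2)^(72/29) ≈ 0.1789.
C₀ = D/Vd = 2108/147 ≈ 14.340 μg/mL.
Before the 3rd dose, 2 doses have been given. Superposition: Cmin = C₀·(f + f²).
≈ 14.340 × (0.1789 + 0.0320) ≈ 14.340 × 0.2109 ≈ 3.024 μg/mL.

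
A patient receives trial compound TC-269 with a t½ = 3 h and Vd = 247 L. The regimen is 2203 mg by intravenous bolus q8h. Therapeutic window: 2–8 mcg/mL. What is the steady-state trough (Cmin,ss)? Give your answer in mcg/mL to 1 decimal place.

1.7 mcg/mL

τ/t½ = 8/3 ≈ 2.6667, so fraction remaining f = (1/2)^(8/3) ≈ 0.1575.
Each bolus raises the concentration by D/Vd = 2203/247 ≈ 8.919 mcg/mL.
Steady-state trough Cmin,ss = C₀·f/(1−f) ≈ 8.919 × 0.1575/0.8425 ≈ 1.667 mcg/mL.
Trough 1.7 mcg/mL vs MEC 2 mcg/mL: subtherapeutic.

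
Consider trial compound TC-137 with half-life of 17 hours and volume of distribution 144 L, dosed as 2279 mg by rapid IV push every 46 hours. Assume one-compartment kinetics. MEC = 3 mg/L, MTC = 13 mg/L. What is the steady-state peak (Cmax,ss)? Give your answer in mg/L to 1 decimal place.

18.7 mg/L

τ/t½ = 46/17 ≈ 2.7059, so fraction remaining f = (1/2)^(46/17) ≈ 0.1533.
At steady state, accumulation factor R = 1/(1 − e^(−kτ)) ≈ 1.1811.
Each bolus raises the concentration by D/Vd = 2279/144 ≈ 15.826 mg/L.
Cmax,ss = C₀/(1 − f) ≈ 15.826/0.8467 ≈ 18.691 mg/L.
Peak 18.7 mg/L vs MTC 13 mg/L: exceeds toxic threshold.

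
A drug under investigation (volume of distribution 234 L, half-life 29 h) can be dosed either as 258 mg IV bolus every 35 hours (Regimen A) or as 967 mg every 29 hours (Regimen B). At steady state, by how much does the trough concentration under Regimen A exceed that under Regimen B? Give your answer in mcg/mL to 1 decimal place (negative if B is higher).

Regimen A: f = (1/2)^(35/29) ≈ 0.4332; Cmin,ss = (258/234)·f/(1−f) ≈ 0.843 mcg/mL.
Regimen B: f = (1/2)^(29/29) ≈ 0.5000; Cmin,ss = (967/234)·f/(1−f) ≈ 4.132 mcg/mL.
Difference ≈ 0.843 − 4.132 ≈ -3.289 mcg/mL.

-3.3 mcg/mL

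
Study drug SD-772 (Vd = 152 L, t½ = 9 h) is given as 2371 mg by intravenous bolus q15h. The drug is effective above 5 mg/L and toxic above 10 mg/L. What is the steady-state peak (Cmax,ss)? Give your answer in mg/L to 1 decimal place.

Over one 15-h interval, 15/9 ≈ 1.6667 half-lives elapse, leaving f ≈ 0.3150 of each dose.
At steady state, accumulation factor R = 1/(1 − e^(−kτ)) ≈ 1.4599.
Each bolus raises the concentration by D/Vd = 2371/152 ≈ 15.599 mg/L.
Steady-state peak Cmax,ss = C₀·R ≈ 15.599 × 1.4599 ≈ 22.773 mg/L.
Peak 22.8 mg/L vs MTC 10 mg/L: exceeds toxic threshold.

22.8 mg/L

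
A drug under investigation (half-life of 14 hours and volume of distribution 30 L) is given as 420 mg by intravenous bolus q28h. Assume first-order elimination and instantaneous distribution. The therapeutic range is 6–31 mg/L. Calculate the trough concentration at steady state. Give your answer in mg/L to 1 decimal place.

τ = 28 h = 2 half-lives, so f = (1/2)^2 = 0.25.
Accumulation ratio R = 1/(1 − f) = 1/0.75 = 4/3.
Single-dose peak C₀ = D/Vd = 420/30 = 14 mg/L.
Steady-state peak Cmax,ss = C₀·R = 14 × 4/3 ≈ 18.667 mg/L.
Steady-state trough Cmin,ss = Cmax,ss·f ≈ 18.667 × 0.25 ≈ 4.667 mg/L.
Trough 4.7 mg/L vs MEC 6 mg/L: subtherapeutic.

4.7 mg/L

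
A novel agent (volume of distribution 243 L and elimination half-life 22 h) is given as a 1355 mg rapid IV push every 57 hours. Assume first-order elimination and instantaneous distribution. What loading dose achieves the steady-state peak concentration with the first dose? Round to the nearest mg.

f = (1/2)^(57/22) ≈ 0.165981; accumulation ratio R = 1/(1−f) ≈ 1.19901.
Loading dose to hit Cmax,ss on first dose: D_load = D_maint·R ≈ 1355 × 1.19901 ≈ 1624.66 mg.

1625 mg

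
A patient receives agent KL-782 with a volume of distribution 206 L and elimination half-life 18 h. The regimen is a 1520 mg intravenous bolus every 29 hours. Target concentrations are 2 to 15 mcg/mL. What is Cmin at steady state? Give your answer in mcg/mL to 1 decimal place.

3.6 mcg/mL

k = ln2/t½ = ln2/18 ≈ 0.038508 h⁻¹; fraction remaining f = e^(−kτ) = e^(−0.038508×29) ≈ 0.3273.
Single-dose peak C₀ = D/Vd = 1520/206 ≈ 7.379 mcg/mL.
Steady-state trough Cmin,ss = C₀·f/(1−f) ≈ 7.379 × 0.3273/0.6727 ≈ 3.590 mcg/mL.
Trough 3.6 mcg/mL vs MEC 2 mcg/mL: adequate.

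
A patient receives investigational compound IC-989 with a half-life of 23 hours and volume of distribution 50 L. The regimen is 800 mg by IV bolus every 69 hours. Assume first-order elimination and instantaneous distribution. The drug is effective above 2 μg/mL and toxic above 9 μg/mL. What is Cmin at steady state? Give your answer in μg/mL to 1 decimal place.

The dosing interval is 3 half-lives, so f = 2^(−3) = 0.125.
At steady state, R = 1/(1 − 0.125) = 8/7.
Single-dose peak C₀ = D/Vd = 800/50 = 16 μg/mL.
Steady-state peak Cmax,ss = C₀·R = 16 × 8/7 ≈ 18.286 μg/mL.
Steady-state trough Cmin,ss = Cmax,ss·f ≈ 18.286 × 0.125 ≈ 2.286 μg/mL.
Trough 2.3 μg/mL vs MEC 2 μg/mL: adequate.

2.3 μg/mL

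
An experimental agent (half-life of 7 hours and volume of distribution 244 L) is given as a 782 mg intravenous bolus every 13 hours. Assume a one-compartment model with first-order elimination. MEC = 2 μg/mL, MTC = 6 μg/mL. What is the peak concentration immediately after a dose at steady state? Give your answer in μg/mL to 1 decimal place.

τ/t½ = 13/7 ≈ 1.8571, so fraction remaining f = (1/2)^(13/7) ≈ 0.2760.
At steady state, accumulation factor R = 1/(1 − e^(−kτ)) ≈ 1.3812.
Each bolus raises the concentration by D/Vd = 782/244 ≈ 3.205 μg/mL.
Steady-state peak Cmax,ss = C₀·R ≈ 3.205 × 1.3812 ≈ 4.427 μg/mL.
Peak 4.4 μg/mL vs MTC 6 μg/mL: below toxic threshold.

4.4 μg/mL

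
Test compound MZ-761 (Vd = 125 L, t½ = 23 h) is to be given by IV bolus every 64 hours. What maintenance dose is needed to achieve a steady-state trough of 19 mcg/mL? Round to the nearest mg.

13967 mg

τ/t½ = 64/23 ≈ 2.7826, so f = (1/2)^(64/23) ≈ 0.145329.
Cmin,ss = (D/Vd)·f/(1−f), so D = Cmin,ss·Vd·(1−f)/f.
D = 19 × 125 × (1−f)/f ≈ 19 × 125 × 5.88094 ≈ 13967.23 mg.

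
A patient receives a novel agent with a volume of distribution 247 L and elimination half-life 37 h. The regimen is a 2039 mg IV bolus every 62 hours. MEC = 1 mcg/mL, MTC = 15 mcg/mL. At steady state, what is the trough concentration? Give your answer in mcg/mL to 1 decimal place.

τ/t½ = 62/37 ≈ 1.6757, so fraction remaining f = (1/2)^(62/37) ≈ 0.3130.
At steady state, accumulation factor R = 1/(1 − e^(−kτ)) ≈ 1.4556.
Each bolus raises the concentration by D/Vd = 2039/247 ≈ 8.255 mcg/mL.
Cmax,ss = C₀/(1 − f) ≈ 8.255/0.6870 ≈ 12.016 mcg/mL.
One interval later, Cmin,ss = Cmax,ss·e^(−kτ) ≈ 12.016 × 0.3130 ≈ 3.761 mcg/mL.
Trough 3.8 mcg/mL vs MEC 1 mcg/mL: adequate.

3.8 mcg/mL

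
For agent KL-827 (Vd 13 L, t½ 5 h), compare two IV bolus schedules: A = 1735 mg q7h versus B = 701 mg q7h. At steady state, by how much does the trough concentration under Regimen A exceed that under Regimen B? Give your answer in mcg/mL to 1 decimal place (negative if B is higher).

48.5 mcg/mL

Regimen A: f = (1/2)^(7/5) ≈ 0.3789; Cmin,ss = (1735/13)·f/(1−f) ≈ 81.418 mcg/mL.
Regimen B: f = (1/2)^(7/5) ≈ 0.3789; Cmin,ss = (701/13)·f/(1−f) ≈ 32.896 mcg/mL.
Difference ≈ 81.418 − 32.896 ≈ 48.522 mcg/mL.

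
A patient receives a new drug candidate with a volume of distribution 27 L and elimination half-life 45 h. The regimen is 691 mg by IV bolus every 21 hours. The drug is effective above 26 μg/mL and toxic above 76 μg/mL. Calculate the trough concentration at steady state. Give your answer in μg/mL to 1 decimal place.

Over one 21-h interval, 21/45 ≈ 0.46667 half-lives elapse, leaving f ≈ 0.7236 of each dose.
Single-dose peak C₀ = D/Vd = 691/27 ≈ 25.593 μg/mL.
Steady-state trough Cmin,ss = C₀·f/(1−f) ≈ 25.593 × 0.7236/0.2764 ≈ 67.001 μg/mL.
Trough 67.0 μg/mL vs MEC 26 μg/mL: adequate.

67.0 μg/mL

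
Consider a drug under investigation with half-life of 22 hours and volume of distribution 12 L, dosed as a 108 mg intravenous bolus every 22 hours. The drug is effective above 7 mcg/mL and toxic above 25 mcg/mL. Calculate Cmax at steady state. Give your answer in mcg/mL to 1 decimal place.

τ = 22 h = 1 half-life, so f = (1/2)^1 = 0.5.
At steady state, R = 1/(1 − 0.5) = 2/1.
Single-dose peak C₀ = D/Vd = 108/12 = 9 mcg/mL.
Steady-state peak Cmax,ss = C₀·R = 9 × 2/1 ≈ 18.000 mcg/mL.
Peak 18.0 mcg/mL vs MTC 25 mcg/mL: below toxic threshold.

18.0 mcg/mL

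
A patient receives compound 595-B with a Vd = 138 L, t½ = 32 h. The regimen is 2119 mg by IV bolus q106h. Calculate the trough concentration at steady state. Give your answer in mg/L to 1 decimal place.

1.7 mg/L

k = ln2/t½ = ln2/32 ≈ 0.021661 h⁻¹; fraction remaining f = e^(−kτ) = e^(−0.021661×106) ≈ 0.1007.
At steady state, accumulation factor R = 1/(1 − e^(−kτ)) ≈ 1.1120.
Each bolus raises the concentration by D/Vd = 2119/138 ≈ 15.355 mg/L.
Steady-state peak Cmax,ss = C₀·R ≈ 15.355 × 1.1120 ≈ 17.075 mg/L.
One interval later, Cmin,ss = Cmax,ss·e^(−kτ) ≈ 17.075 × 0.1007 ≈ 1.719 mg/L.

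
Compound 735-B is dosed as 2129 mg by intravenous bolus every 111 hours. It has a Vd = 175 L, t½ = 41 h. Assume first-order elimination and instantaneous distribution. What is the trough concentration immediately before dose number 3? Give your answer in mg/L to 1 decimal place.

2.1 mg/L

f = (1/2)^(τ/t½) = (1/2)^(111/41) ≈ 0.1531.
C₀ = D/Vd = 2129/175 ≈ 12.166 mg/L.
Before the 3rd dose, 2 doses have been given. Superposition: Cmin = C₀·(f + f²).
≈ 12.166 × (0.1531 + 0.0234) ≈ 12.166 × 0.1765 ≈ 2.147 mg/L.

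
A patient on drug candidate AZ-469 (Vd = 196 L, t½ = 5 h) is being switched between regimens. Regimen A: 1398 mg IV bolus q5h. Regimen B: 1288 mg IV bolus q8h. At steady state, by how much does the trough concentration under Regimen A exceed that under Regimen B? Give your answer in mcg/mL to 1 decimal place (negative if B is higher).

Regimen A: f = (1/2)^(5/5) ≈ 0.5000; Cmin,ss = (1398/196)·f/(1−f) ≈ 7.133 mcg/mL.
Regimen B: f = (1/2)^(8/5) ≈ 0.3299; Cmin,ss = (1288/196)·f/(1−f) ≈ 3.235 mcg/mL.
Difference ≈ 7.133 − 3.235 ≈ 3.898 mcg/mL.

3.9 mcg/mL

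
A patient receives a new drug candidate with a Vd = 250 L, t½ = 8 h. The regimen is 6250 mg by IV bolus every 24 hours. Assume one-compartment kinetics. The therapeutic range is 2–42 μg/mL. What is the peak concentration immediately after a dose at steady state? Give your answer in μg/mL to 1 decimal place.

28.6 μg/mL

The dosing interval is 3 half-lives, so f = 2^(−3) = 0.125.
At steady state, R = 1/(1 − 0.125) = 8/7.
Single-dose peak C₀ = D/Vd = 6250/250 = 25 μg/mL.
Steady-state peak Cmax,ss = C₀·R = 25 × 8/7 ≈ 28.571 μg/mL.
Peak 28.6 μg/mL vs MTC 42 μg/mL: below toxic threshold.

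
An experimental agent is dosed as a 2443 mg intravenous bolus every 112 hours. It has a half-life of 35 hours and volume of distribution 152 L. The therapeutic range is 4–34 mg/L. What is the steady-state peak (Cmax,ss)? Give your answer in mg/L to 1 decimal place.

k = ln2/t½ = ln2/35 ≈ 0.019804 h⁻¹; fraction remaining f = e^(−kτ) = e^(−0.019804×112) ≈ 0.1088.
At steady state, accumulation factor R = 1/(1 − e^(−kτ)) ≈ 1.1221.
Single-dose peak C₀ = D/Vd = 2443/152 ≈ 16.072 mg/L.
Steady-state peak Cmax,ss = C₀·R ≈ 16.072 × 1.1221 ≈ 18.034 mg/L.
Peak 18.0 mg/L vs MTC 34 mg/L: below toxic threshold.

18.0 mg/L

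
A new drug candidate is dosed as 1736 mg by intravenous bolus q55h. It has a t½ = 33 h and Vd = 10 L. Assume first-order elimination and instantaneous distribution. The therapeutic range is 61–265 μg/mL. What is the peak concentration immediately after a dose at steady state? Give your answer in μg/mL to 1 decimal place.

253.4 μg/mL

k = ln2/t½ = ln2/33 ≈ 0.021004 h⁻¹; fraction remaining f = e^(−kτ) = e^(−0.021004×55) ≈ 0.3150.
Accumulation ratio R = 1/(1 − f) ≈ 1/0.6850 ≈ 1.4599.
Single-dose peak C₀ = D/Vd = 1736/10 ≈ 173.600 μg/mL.
Steady-state peak Cmax,ss = C₀·R ≈ 173.600 × 1.4599 ≈ 253.439 μg/mL.
Peak 253.4 μg/mL vs MTC 265 μg/mL: below toxic threshold.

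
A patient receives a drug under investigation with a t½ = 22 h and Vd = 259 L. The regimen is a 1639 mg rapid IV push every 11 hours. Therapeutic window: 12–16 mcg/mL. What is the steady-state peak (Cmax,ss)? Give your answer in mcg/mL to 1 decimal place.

k = ln2/t½ = ln2/22 ≈ 0.031507 h⁻¹; fraction remaining f = e^(−kτ) = e^(−0.031507×11) ≈ 0.7071.
At steady state, accumulation factor R = 1/(1 − e^(−kτ)) ≈ 3.4141.
Single-dose peak C₀ = D/Vd = 1639/259 ≈ 6.328 mcg/mL.
Steady-state peak Cmax,ss = C₀·R ≈ 6.328 × 3.4141 ≈ 21.604 mcg/mL.
Peak 21.6 mcg/mL vs MTC 16 mcg/mL: exceeds toxic threshold.

21.6 mcg/mL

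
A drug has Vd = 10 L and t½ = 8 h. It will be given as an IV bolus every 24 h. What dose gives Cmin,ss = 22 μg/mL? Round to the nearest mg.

τ/t½ = 24/8 ≈ 3, so f = (1/2)^(24/8) ≈ 0.125000.
Cmin,ss = (D/Vd)·f/(1−f), so D = Cmin,ss·Vd·(1−f)/f.
D = 22 × 10 × (1−f)/f ≈ 22 × 10 × 7.00000 ≈ 1540.00 mg.

1540 mg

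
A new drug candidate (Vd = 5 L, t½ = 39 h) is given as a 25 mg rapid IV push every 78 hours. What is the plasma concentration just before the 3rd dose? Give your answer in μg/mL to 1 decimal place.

1.6 μg/mL

f = (1/2)^(τ/t½) = (1/2)^(78/39) ≈ 0.2500.
C₀ = D/Vd = 25/5 ≈ 5.000 μg/mL.
Before the 3rd dose, 2 doses have been given. Superposition: Cmin = C₀·(f + f²).
≈ 5.000 × (0.2500 + 0.0625) ≈ 5.000 × 0.3125 ≈ 1.562 μg/mL.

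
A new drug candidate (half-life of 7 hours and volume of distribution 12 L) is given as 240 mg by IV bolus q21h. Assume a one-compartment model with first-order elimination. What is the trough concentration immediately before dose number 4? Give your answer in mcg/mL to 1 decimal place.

2.9 mcg/mL

f = (1/2)^(τ/t½) = (1/2)^(21/7) ≈ 0.1250.
C₀ = D/Vd = 240/12 ≈ 20.000 mcg/mL.
Before the 4th dose, 3 doses have been given. Superposition: Cmin = C₀·(f + f² + … + f^3).
≈ 20.000 × (0.1250 + 0.0156 + 0.0020) ≈ 20.000 × 0.1426 ≈ 2.852 mcg/mL.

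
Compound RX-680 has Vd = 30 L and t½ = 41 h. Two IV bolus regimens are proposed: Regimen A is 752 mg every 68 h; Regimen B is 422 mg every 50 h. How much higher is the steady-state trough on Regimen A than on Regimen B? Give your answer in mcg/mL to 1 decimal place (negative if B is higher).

Regimen A: f = (1/2)^(68/41) ≈ 0.3168; Cmin,ss = (752/30)·f/(1−f) ≈ 11.623 mcg/mL.
Regimen B: f = (1/2)^(50/41) ≈ 0.4294; Cmin,ss = (422/30)·f/(1−f) ≈ 10.586 mcg/mL.
Difference ≈ 11.623 − 10.586 ≈ 1.037 mcg/mL.

1.0 mcg/mL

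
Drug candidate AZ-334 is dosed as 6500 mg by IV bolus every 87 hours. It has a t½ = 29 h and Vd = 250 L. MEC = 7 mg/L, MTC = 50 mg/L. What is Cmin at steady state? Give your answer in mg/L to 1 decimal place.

The dosing interval is 3 half-lives, so f = 2^(−3) = 0.125.
Accumulation ratio R = 1/(1 − f) = 1/0.875 = 8/7.
Single-dose peak C₀ = D/Vd = 6500/250 = 26 mg/L.
Steady-state peak Cmax,ss = C₀·R = 26 × 8/7 ≈ 29.714 mg/L.
Steady-state trough Cmin,ss = Cmax,ss·f ≈ 29.714 × 0.125 ≈ 3.714 mg/L.
Trough 3.7 mg/L vs MEC 7 mg/L: subtherapeutic.

3.7 mg/L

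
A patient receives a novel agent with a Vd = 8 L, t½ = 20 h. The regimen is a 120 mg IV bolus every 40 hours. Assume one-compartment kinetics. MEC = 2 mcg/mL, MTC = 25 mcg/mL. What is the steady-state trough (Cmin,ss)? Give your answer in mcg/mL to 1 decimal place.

5.0 mcg/mL

τ = 40 h = 2 half-lives, so f = (1/2)^2 = 0.25.
Accumulation ratio R = 1/(1 − f) = 1/0.75 = 4/3.
Single-dose peak C₀ = D/Vd = 120/8 = 15 mcg/mL.
Steady-state peak Cmax,ss = C₀·R = 15 × 4/3 ≈ 20.000 mcg/mL.
Steady-state trough Cmin,ss = Cmax,ss·f ≈ 20.000 × 0.25 ≈ 5.000 mcg/mL.
Trough 5.0 mcg/mL vs MEC 2 mcg/mL: adequate.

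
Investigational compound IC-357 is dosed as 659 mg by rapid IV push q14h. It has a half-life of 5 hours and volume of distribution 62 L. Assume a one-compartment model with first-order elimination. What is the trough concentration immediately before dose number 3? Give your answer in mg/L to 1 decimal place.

f = (1/2)^(τ/t½) = (1/2)^(14/5) ≈ 0.1436.
C₀ = D/Vd = 659/62 ≈ 10.629 mg/L.
Before the 3rd dose, 2 doses have been given. Superposition: Cmin = C₀·(f + f²).
≈ 10.629 × (0.1436 + 0.0206) ≈ 10.629 × 0.1642 ≈ 1.745 mg/L.

1.7 mg/L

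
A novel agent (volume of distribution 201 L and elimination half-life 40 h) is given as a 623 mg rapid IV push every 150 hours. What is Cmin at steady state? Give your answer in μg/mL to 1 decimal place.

Over one 150-h interval, 150/40 ≈ 3.75 half-lives elapse, leaving f ≈ 0.0743 of each dose.
Single-dose peak C₀ = D/Vd = 623/201 ≈ 3.100 μg/mL.
Steady-state trough Cmin,ss = C₀·f/(1−f) ≈ 3.100 × 0.0743/0.9257 ≈ 0.249 μg/mL.

0.2 μg/mL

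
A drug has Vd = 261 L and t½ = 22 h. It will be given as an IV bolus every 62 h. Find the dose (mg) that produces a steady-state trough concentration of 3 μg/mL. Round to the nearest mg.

τ/t½ = 62/22 ≈ 2.8182, so f = (1/2)^(62/22) ≈ 0.141789.
Cmin,ss = (D/Vd)·f/(1−f), so D = Cmin,ss·Vd·(1−f)/f.
D = 3 × 261 × (1−f)/f ≈ 3 × 261 × 6.05273 ≈ 4739.29 mg.

4739 mg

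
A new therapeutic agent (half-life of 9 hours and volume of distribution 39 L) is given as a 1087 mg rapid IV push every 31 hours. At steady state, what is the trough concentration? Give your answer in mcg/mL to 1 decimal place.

Over one 31-h interval, 31/9 ≈ 3.4444 half-lives elapse, leaving f ≈ 0.0919 of each dose.
At steady state, accumulation factor R = 1/(1 − e^(−kτ)) ≈ 1.1012.
Each bolus raises the concentration by D/Vd = 1087/39 ≈ 27.872 mcg/mL.
Cmax,ss = C₀/(1 − f) ≈ 27.872/0.9081 ≈ 30.693 mcg/mL.
One interval later, Cmin,ss = Cmax,ss·e^(−kτ) ≈ 30.693 × 0.0919 ≈ 2.821 mcg/mL.

2.8 mcg/mL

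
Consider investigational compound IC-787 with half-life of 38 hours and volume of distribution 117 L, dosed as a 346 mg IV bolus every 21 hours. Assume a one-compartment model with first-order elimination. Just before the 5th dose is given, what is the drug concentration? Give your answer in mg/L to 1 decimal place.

f = (1/2)^(τ/t½) = (1/2)^(21/38) ≈ 0.6818.
C₀ = D/Vd = 346/117 ≈ 2.957 mg/L.
Before the 5th dose, 4 doses have been given. Superposition: Cmin = C₀·(f + f² + … + f^4).
≈ 2.957 × (0.6818 + 0.4649 + 0.3169 + 0.2161) ≈ 2.957 × 1.6797 ≈ 4.967 mg/L.

5.0 mg/L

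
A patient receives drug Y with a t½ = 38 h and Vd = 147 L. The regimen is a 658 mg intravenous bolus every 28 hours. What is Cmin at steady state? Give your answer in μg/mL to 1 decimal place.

Over one 28-h interval, 28/38 ≈ 0.73684 half-lives elapse, leaving f ≈ 0.6001 of each dose.
Each bolus raises the concentration by D/Vd = 658/147 ≈ 4.476 μg/mL.
Steady-state trough Cmin,ss = C₀·f/(1−f) ≈ 4.476 × 0.6001/0.3999 ≈ 6.717 μg/mL.

6.7 μg/mL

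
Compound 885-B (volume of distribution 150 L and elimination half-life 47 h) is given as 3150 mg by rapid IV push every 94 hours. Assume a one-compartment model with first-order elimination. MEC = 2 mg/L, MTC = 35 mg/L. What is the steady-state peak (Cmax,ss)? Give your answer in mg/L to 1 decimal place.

The dosing interval is 2 half-lives, so f = 2^(−2) = 0.25.
Accumulation ratio R = 1/(1 − f) = 1/0.75 = 4/3.
Single-dose peak C₀ = D/Vd = 3150/150 = 21 mg/L.
Steady-state peak Cmax,ss = C₀·R = 21 × 4/3 ≈ 28.000 mg/L.
Peak 28.0 mg/L vs MTC 35 mg/L: below toxic threshold.

28.0 mg/L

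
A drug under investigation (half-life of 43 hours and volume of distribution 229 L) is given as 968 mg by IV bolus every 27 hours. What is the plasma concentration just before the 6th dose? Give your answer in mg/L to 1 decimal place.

6.9 mg/L

f = (1/2)^(τ/t½) = (1/2)^(27/43) ≈ 0.6471.
C₀ = D/Vd = 968/229 ≈ 4.227 mg/L.
Before the 6th dose, 5 doses have been given. Superposition: Cmin = C₀·(f + f² + … + f^5).
≈ 4.227 × (0.6471 + 0.4187 + 0.2710 + 0.1753 + 0.1135) ≈ 4.227 × 1.6256 ≈ 6.871 mg/L.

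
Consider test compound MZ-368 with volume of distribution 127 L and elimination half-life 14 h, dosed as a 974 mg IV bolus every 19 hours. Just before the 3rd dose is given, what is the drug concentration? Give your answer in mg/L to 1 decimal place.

f = (1/2)^(τ/t½) = (1/2)^(19/14) ≈ 0.3904.
C₀ = D/Vd = 974/127 ≈ 7.669 mg/L.
Before the 3rd dose, 2 doses have been given. Superposition: Cmin = C₀·(f + f²).
≈ 7.669 × (0.3904 + 0.1524) ≈ 7.669 × 0.5428 ≈ 4.163 mg/L.

4.2 mg/L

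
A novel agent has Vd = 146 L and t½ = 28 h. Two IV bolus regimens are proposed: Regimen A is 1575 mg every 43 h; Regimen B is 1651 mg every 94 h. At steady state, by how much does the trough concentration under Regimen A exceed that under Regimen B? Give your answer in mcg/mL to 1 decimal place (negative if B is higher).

Regimen A: f = (1/2)^(43/28) ≈ 0.3449; Cmin,ss = (1575/146)·f/(1−f) ≈ 5.680 mcg/mL.
Regimen B: f = (1/2)^(94/28) ≈ 0.0976; Cmin,ss = (1651/146)·f/(1−f) ≈ 1.223 mcg/mL.
Difference ≈ 5.680 − 1.223 ≈ 4.457 mcg/mL.

4.5 mcg/mL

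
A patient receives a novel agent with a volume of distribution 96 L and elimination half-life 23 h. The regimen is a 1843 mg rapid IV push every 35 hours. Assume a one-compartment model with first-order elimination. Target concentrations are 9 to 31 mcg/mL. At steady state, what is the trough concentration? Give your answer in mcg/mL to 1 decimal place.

k = ln2/t½ = ln2/23 ≈ 0.030137 h⁻¹; fraction remaining f = e^(−kτ) = e^(−0.030137×35) ≈ 0.3483.
At steady state, accumulation factor R = 1/(1 − e^(−kτ)) ≈ 1.5344.
Single-dose peak C₀ = D/Vd = 1843/96 ≈ 19.198 mcg/mL.
Steady-state peak Cmax,ss = C₀·R ≈ 19.198 × 1.5344 ≈ 29.457 mcg/mL.
Steady-state trough Cmin,ss = Cmax,ss·f ≈ 29.457 × 0.3483 ≈ 10.260 mcg/mL.
Trough 10.3 mcg/mL vs MEC 9 mcg/mL: adequate.

10.3 mcg/mL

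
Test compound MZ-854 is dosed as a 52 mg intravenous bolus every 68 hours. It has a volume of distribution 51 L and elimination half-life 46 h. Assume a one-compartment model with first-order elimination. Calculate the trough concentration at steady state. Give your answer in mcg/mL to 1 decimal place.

k = ln2/t½ = ln2/46 ≈ 0.015068 h⁻¹; fraction remaining f = e^(−kτ) = e^(−0.015068×68) ≈ 0.3589.
Accumulation ratio R = 1/(1 − f) ≈ 1/0.6411 ≈ 1.5598.
Single-dose peak C₀ = D/Vd = 52/51 ≈ 1.020 mcg/mL.
Steady-state peak Cmax,ss = C₀·R ≈ 1.020 × 1.5598 ≈ 1.591 mcg/mL.
One interval later, Cmin,ss = Cmax,ss·e^(−kτ) ≈ 1.591 × 0.3589 ≈ 0.571 mcg/mL.

0.6 mcg/mL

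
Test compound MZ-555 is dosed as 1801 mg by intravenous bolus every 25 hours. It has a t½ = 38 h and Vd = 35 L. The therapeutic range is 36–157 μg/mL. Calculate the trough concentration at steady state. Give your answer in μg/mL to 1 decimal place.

89.1 μg/mL

τ/t½ = 25/38 ≈ 0.65789, so fraction remaining f = (1/2)^(25/38) ≈ 0.6338.
Single-dose peak C₀ = D/Vd = 1801/35 ≈ 51.457 μg/mL.
Steady-state trough Cmin,ss = C₀·f/(1−f) ≈ 51.457 × 0.6338/0.3662 ≈ 89.059 μg/mL.
Trough 89.1 μg/mL vs MEC 36 μg/mL: adequate.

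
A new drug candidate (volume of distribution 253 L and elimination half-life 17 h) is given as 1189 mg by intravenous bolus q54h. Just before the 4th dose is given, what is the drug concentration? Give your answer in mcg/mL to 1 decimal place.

0.6 mcg/mL

f = (1/2)^(τ/t½) = (1/2)^(54/17) ≈ 0.1106.
C₀ = D/Vd = 1189/253 ≈ 4.700 mcg/mL.
Before the 4th dose, 3 doses have been given. Superposition: Cmin = C₀·(f + f² + … + f^3).
≈ 4.700 × (0.1106 + 0.0122 + 0.0014) ≈ 4.700 × 0.1242 ≈ 0.584 mcg/mL.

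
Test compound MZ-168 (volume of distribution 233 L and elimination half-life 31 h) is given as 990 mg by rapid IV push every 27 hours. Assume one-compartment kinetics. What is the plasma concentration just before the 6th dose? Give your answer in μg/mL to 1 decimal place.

4.9 μg/mL

f = (1/2)^(τ/t½) = (1/2)^(27/31) ≈ 0.5468.
C₀ = D/Vd = 990/233 ≈ 4.249 μg/mL.
Before the 6th dose, 5 doses have been given. Superposition: Cmin = C₀·(f + f² + … + f^5).
≈ 4.249 × (0.5468 + 0.2990 + 0.1635 + 0.0894 + 0.0489) ≈ 4.249 × 1.1476 ≈ 4.876 μg/mL.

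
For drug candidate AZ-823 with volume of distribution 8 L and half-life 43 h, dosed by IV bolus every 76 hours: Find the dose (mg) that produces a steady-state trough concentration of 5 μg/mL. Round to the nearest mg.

τ/t½ = 76/43 ≈ 1.7674, so f = (1/2)^(76/43) ≈ 0.293729.
Cmin,ss = (D/Vd)·f/(1−f), so D = Cmin,ss·Vd·(1−f)/f.
D = 5 × 8 × (1−f)/f ≈ 5 × 8 × 2.40450 ≈ 96.18 mg.

96 mg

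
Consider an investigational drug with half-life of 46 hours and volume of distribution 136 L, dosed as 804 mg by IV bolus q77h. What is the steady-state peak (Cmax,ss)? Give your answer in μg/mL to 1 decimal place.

8.6 μg/mL

Over one 77-h interval, 77/46 ≈ 1.6739 half-lives elapse, leaving f ≈ 0.3134 of each dose.
Accumulation ratio R = 1/(1 − f) ≈ 1/0.6866 ≈ 1.4565.
Each bolus raises the concentration by D/Vd = 804/136 ≈ 5.912 μg/mL.
Steady-state peak Cmax,ss = C₀·R ≈ 5.912 × 1.4565 ≈ 8.611 μg/mL.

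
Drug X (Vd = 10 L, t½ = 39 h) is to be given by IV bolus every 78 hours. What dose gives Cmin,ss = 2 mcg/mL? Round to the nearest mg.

τ/t½ = 78/39 ≈ 2, so f = (1/2)^(78/39) ≈ 0.250000.
Cmin,ss = (D/Vd)·f/(1−f), so D = Cmin,ss·Vd·(1−f)/f.
D = 2 × 10 × (1−f)/f ≈ 2 × 10 × 3.00000 ≈ 60.00 mg.

60 mg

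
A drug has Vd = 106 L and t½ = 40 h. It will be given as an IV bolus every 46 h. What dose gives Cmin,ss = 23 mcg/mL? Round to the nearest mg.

τ/t½ = 46/40 ≈ 1.15, so f = (1/2)^(46/40) ≈ 0.450625.
Cmin,ss = (D/Vd)·f/(1−f), so D = Cmin,ss·Vd·(1−f)/f.
D = 23 × 106 × (1−f)/f ≈ 23 × 106 × 1.21914 ≈ 2972.26 mg.

2972 mg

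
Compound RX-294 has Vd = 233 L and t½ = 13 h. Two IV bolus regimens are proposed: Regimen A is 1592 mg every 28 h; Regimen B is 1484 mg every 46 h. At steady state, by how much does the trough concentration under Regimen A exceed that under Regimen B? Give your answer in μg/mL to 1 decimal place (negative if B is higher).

1.4 μg/mL

Regimen A: f = (1/2)^(28/13) ≈ 0.2247; Cmin,ss = (1592/233)·f/(1−f) ≈ 1.980 μg/mL.
Regimen B: f = (1/2)^(46/13) ≈ 0.0861; Cmin,ss = (1484/233)·f/(1−f) ≈ 0.600 μg/mL.
Difference ≈ 1.980 − 0.600 ≈ 1.380 μg/mL.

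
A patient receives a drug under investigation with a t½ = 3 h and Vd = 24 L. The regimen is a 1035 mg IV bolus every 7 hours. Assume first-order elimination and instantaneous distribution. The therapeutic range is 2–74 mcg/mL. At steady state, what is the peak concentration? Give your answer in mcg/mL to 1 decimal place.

k = ln2/t½ = ln2/3 ≈ 0.231049 h⁻¹; fraction remaining f = e^(−kτ) = e^(−0.231049×7) ≈ 0.1984.
Accumulation ratio R = 1/(1 − f) ≈ 1/0.8016 ≈ 1.2475.
Each bolus raises the concentration by D/Vd = 1035/24 ≈ 43.125 mcg/mL.
Steady-state peak Cmax,ss = C₀·R ≈ 43.125 × 1.2475 ≈ 53.798 mcg/mL.
Peak 53.8 mcg/mL vs MTC 74 mcg/mL: below toxic threshold.

53.8 mcg/mL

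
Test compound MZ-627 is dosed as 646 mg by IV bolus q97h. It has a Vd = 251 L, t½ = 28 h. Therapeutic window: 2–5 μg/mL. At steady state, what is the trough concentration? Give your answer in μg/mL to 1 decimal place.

0.3 μg/mL

τ/t½ = 97/28 ≈ 3.4643, so fraction remaining f = (1/2)^(97/28) ≈ 0.0906.
Accumulation ratio R = 1/(1 − f) ≈ 1/0.9094 ≈ 1.0996.
Each bolus raises the concentration by D/Vd = 646/251 ≈ 2.574 μg/mL.
Steady-state peak Cmax,ss = C₀·R ≈ 2.574 × 1.0996 ≈ 2.830 μg/mL.
One interval later, Cmin,ss = Cmax,ss·e^(−kτ) ≈ 2.830 × 0.0906 ≈ 0.256 μg/mL.
Trough 0.3 μg/mL vs MEC 2 μg/mL: subtherapeutic.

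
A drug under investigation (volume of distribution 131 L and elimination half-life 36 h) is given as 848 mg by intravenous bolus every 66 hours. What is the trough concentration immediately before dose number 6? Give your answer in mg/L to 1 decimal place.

f = (1/2)^(τ/t½) = (1/2)^(66/36) ≈ 0.2806.
C₀ = D/Vd = 848/131 ≈ 6.473 mg/L.
Before the 6th dose, 5 doses have been given. Superposition: Cmin = C₀·(f + f² + … + f^5).
≈ 6.473 × (0.2806 + 0.0787 + 0.0221 + 0.0062 + 0.0017) ≈ 6.473 × 0.3893 ≈ 2.520 mg/L.

2.5 mg/L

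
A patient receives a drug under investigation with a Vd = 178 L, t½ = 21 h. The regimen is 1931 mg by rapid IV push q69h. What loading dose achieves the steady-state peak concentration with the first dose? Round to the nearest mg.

2152 mg

f = (1/2)^(69/21) ≈ 0.102542; accumulation ratio R = 1/(1−f) ≈ 1.11426.
Loading dose to hit Cmax,ss on first dose: D_load = D_maint·R ≈ 1931 × 1.11426 ≈ 2151.64 mg.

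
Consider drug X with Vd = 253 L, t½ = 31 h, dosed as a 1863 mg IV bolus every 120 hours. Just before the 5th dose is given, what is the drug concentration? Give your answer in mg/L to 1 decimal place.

0.5 mg/L

f = (1/2)^(τ/t½) = (1/2)^(120/31) ≈ 0.0683.
C₀ = D/Vd = 1863/253 ≈ 7.364 mg/L.
Before the 5th dose, 4 doses have been given. Superposition: Cmin = C₀·(f + f² + … + f^4).
≈ 7.364 × (0.0683 + 0.0047 + 0.0003 + 0.0000) ≈ 7.364 × 0.0733 ≈ 0.540 mg/L.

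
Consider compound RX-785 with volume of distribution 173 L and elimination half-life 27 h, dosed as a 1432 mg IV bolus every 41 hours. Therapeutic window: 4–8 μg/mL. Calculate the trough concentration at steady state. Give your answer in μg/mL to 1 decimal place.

4.4 μg/mL

k = ln2/t½ = ln2/27 ≈ 0.025672 h⁻¹; fraction remaining f = e^(−kτ) = e^(−0.025672×41) ≈ 0.3490.
Accumulation ratio R = 1/(1 − f) ≈ 1/0.6510 ≈ 1.5361.
Single-dose peak C₀ = D/Vd = 1432/173 ≈ 8.277 μg/mL.
Cmax,ss = C₀/(1 − f) ≈ 8.277/0.6510 ≈ 12.714 μg/mL.
One interval later, Cmin,ss = Cmax,ss·e^(−kτ) ≈ 12.714 × 0.3490 ≈ 4.437 μg/mL.
Trough 4.4 μg/mL vs MEC 4 μg/mL: adequate.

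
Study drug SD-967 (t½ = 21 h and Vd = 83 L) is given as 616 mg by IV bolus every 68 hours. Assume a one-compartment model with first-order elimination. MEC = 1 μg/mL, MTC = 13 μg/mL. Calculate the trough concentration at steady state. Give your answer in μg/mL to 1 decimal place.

0.9 μg/mL

τ/t½ = 68/21 ≈ 3.2381, so fraction remaining f = (1/2)^(68/21) ≈ 0.1060.
Each bolus raises the concentration by D/Vd = 616/83 ≈ 7.422 μg/mL.
Steady-state trough Cmin,ss = C₀·f/(1−f) ≈ 7.422 × 0.1060/0.8940 ≈ 0.880 μg/mL.
Trough 0.9 μg/mL vs MEC 1 μg/mL: subtherapeutic.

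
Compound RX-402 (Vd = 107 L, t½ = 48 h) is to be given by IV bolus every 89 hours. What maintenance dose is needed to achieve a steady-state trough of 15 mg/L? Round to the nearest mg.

τ/t½ = 89/48 ≈ 1.8542, so f = (1/2)^(89/48) ≈ 0.276592.
Cmin,ss = (D/Vd)·f/(1−f), so D = Cmin,ss·Vd·(1−f)/f.
D = 15 × 107 × (1−f)/f ≈ 15 × 107 × 2.61543 ≈ 4197.77 mg.

4198 mg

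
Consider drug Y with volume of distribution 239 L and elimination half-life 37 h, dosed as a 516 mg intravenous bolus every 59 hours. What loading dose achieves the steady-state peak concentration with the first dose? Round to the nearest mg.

f = (1/2)^(59/37) ≈ 0.331115; accumulation ratio R = 1/(1−f) ≈ 1.49503.
Loading dose to hit Cmax,ss on first dose: D_load = D_maint·R ≈ 516 × 1.49503 ≈ 771.44 mg.

771 mg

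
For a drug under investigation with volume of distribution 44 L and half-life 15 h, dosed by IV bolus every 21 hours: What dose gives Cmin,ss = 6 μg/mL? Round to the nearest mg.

433 mg

τ/t½ = 21/15 ≈ 1.4, so f = (1/2)^(21/15) ≈ 0.378929.
Cmin,ss = (D/Vd)·f/(1−f), so D = Cmin,ss·Vd·(1−f)/f.
D = 6 × 44 × (1−f)/f ≈ 6 × 44 × 1.63902 ≈ 432.70 mg.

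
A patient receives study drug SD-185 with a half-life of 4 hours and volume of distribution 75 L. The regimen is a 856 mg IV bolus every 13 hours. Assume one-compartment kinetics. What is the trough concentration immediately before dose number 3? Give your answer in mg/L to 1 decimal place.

f = (1/2)^(τ/t½) = (1/2)^(13/4) ≈ 0.1051.
C₀ = D/Vd = 856/75 ≈ 11.413 mg/L.
Before the 3rd dose, 2 doses have been given. Superposition: Cmin = C₀·(f + f²).
≈ 11.413 × (0.1051 + 0.0110) ≈ 11.413 × 0.1161 ≈ 1.325 mg/L.

1.3 mg/L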